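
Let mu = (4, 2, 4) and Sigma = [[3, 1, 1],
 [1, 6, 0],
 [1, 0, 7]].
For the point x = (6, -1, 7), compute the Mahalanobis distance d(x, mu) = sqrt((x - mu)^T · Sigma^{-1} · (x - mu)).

Step 1 — centre the observation: (x - mu) = (2, -3, 3).

Step 2 — invert Sigma (cofactor / det for 3×3, or solve directly):
  Sigma^{-1} = [[0.3717, -0.0619, -0.0531],
 [-0.0619, 0.177, 0.0088],
 [-0.0531, 0.0088, 0.1504]].

Step 3 — form the quadratic (x - mu)^T · Sigma^{-1} · (x - mu):
  Sigma^{-1} · (x - mu) = (0.7699, -0.6283, 0.3186).
  (x - mu)^T · [Sigma^{-1} · (x - mu)] = (2)·(0.7699) + (-3)·(-0.6283) + (3)·(0.3186) = 4.3805.

Step 4 — take square root: d = √(4.3805) ≈ 2.093.

d(x, mu) = √(4.3805) ≈ 2.093


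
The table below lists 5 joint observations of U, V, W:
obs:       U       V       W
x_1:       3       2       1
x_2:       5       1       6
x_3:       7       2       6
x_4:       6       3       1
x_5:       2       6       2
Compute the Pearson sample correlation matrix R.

Step 1 — column means:
  mean(U) = (3 + 5 + 7 + 6 + 2) / 5 = 23/5 = 4.6
  mean(V) = (2 + 1 + 2 + 3 + 6) / 5 = 14/5 = 2.8
  mean(W) = (1 + 6 + 6 + 1 + 2) / 5 = 16/5 = 3.2

Step 2 — sample variances and covariances s[i,j] = (1/(n-1)) · Σ_k (x_{k,i} - mean_i) · (x_{k,j} - mean_j), with n-1 = 4:
  s[U,U] = ((-1.6)·(-1.6) + (0.4)·(0.4) + (2.4)·(2.4) + (1.4)·(1.4) + (-2.6)·(-2.6)) / 4 = 17.2/4 = 4.3
  s[U,V] = ((-1.6)·(-0.8) + (0.4)·(-1.8) + (2.4)·(-0.8) + (1.4)·(0.2) + (-2.6)·(3.2)) / 4 = -9.4/4 = -2.35
  s[U,W] = ((-1.6)·(-2.2) + (0.4)·(2.8) + (2.4)·(2.8) + (1.4)·(-2.2) + (-2.6)·(-1.2)) / 4 = 11.4/4 = 2.85
  s[V,V] = ((-0.8)·(-0.8) + (-1.8)·(-1.8) + (-0.8)·(-0.8) + (0.2)·(0.2) + (3.2)·(3.2)) / 4 = 14.8/4 = 3.7
  s[V,W] = ((-0.8)·(-2.2) + (-1.8)·(2.8) + (-0.8)·(2.8) + (0.2)·(-2.2) + (3.2)·(-1.2)) / 4 = -9.8/4 = -2.45
  s[W,W] = ((-2.2)·(-2.2) + (2.8)·(2.8) + (2.8)·(2.8) + (-2.2)·(-2.2) + (-1.2)·(-1.2)) / 4 = 26.8/4 = 6.7
  Sample standard deviations s_i = √(s[i,i]):
  s(U) = √(4.3) = 2.0736
  s(V) = √(3.7) = 1.9235
  s(W) = √(6.7) = 2.5884

Step 3 — r_{ij} = s_{ij} / (s_i · s_j):
  r[U,U] = 1 (diagonal).
  r[U,V] = -2.35 / (2.0736 · 1.9235) = -2.35 / 3.9887 = -0.5892
  r[U,W] = 2.85 / (2.0736 · 2.5884) = 2.85 / 5.3675 = 0.531
  r[V,V] = 1 (diagonal).
  r[V,W] = -2.45 / (1.9235 · 2.5884) = -2.45 / 4.979 = -0.4921
  r[W,W] = 1 (diagonal).

R is symmetric with unit diagonal. Assembling:

R = [[1, -0.5892, 0.531],
 [-0.5892, 1, -0.4921],
 [0.531, -0.4921, 1]]


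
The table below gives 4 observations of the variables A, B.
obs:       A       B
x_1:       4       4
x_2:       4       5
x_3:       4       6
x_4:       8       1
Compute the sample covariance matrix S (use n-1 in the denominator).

Step 1 — column means:
  mean(A) = (4 + 4 + 4 + 8) / 4 = 20/4 = 5
  mean(B) = (4 + 5 + 6 + 1) / 4 = 16/4 = 4

Step 2 — sample covariance S[i,j] = (1/(n-1)) · Σ_k (x_{k,i} - mean_i) · (x_{k,j} - mean_j), with n-1 = 3.
  S[A,A] = ((-1)·(-1) + (-1)·(-1) + (-1)·(-1) + (3)·(3)) / 3 = 12/3 = 4
  S[A,B] = ((-1)·(0) + (-1)·(1) + (-1)·(2) + (3)·(-3)) / 3 = -12/3 = -4
  S[B,B] = ((0)·(0) + (1)·(1) + (2)·(2) + (-3)·(-3)) / 3 = 14/3 = 4.6667

S is symmetric (S[j,i] = S[i,j]). Assembling:

S = [[4, -4],
 [-4, 4.6667]]


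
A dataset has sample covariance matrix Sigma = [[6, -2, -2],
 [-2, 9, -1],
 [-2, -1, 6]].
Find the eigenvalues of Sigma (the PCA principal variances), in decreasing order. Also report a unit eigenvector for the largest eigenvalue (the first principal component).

Step 1 — characteristic polynomial p(λ) = det(λI - Sigma) = λ³ - tr·λ² + c_1·λ - det, where tr = trace, c_1 = sum of the principal 2×2 minors, det = det(Sigma):
  tr = 6 + 9 + 6 = 21,
  c_1 = (6·9 - (-2)²) + (6·6 - (-2)²) + (9·6 - (-1)²) = 50 + 32 + 53 = 135,
  det = 6·(9·6 - (-1)²) - (-2)·((-2)·6 - (-1)·(-2)) + (-2)·((-2)·(-1) - 9·(-2)) = 6·(53) - (-2)·(-14) + (-2)·(20) = 250.
  So p(λ) = λ³ - 21λ² + 135λ - 250.
Step 2 — look for an integer root (rational root theorem: any rational root is an integer divisor of 250). Testing λ = 10:
  p(10) = 1000 - 2100 + 1350 - 250 = 0  ✓
  Dividing out (λ - 10): p(λ) = (λ - 10)(λ² - 11λ + 25).
Step 3 — remaining eigenvalues from the quadratic λ² - 11λ + 25 = 0:
  Δ = 11² - 4·25 = 121 - 100 = 21,  λ = (11 ± √21)/2 = (11 ± 4.5826)/2 ≈ 7.7913 or 3.2087.
  Sorted: λ_1 = 10,  λ_2 = 7.7913,  λ_3 = 3.2087  (check: sum = 21 = tr ✓).

Step 4 — unit eigenvector for λ_1 = 10: v spans the null space of (Sigma - λ_1 I), whose rows are
  r_1 = (-4, -2, -2),  r_2 = (-2, -1, -1),  r_3 = (-2, -1, -4).
  v is orthogonal to every row, so take v ∝ r_1 × r_3 = ((-2)·(-4) - (-2)·(-1), (-2)·(-2) - (-4)·(-4), (-4)·(-1) - (-2)·(-2)) = (6, -12, 0).
  Rescale (divide by 6): u = (1, -2, 0).
  ||u|| = √((1)² + (-2)² + (0)²) = √(5) ≈ 2.2361,  v_1 = u/||u|| ≈ (0.4472, -0.8944, 0) (||v_1|| = 1).

λ_1 = 10,  λ_2 = 7.7913,  λ_3 = 3.2087;  v_1 ≈ (0.4472, -0.8944, 0)


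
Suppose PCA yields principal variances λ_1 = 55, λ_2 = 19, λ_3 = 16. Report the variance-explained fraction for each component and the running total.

Step 1 — total variance = trace(Sigma) = Σ λ_i = 55 + 19 + 16 = 90.

Step 2 — fraction explained by component i = λ_i / Σ λ:
  PC1: 55/90 = 0.6111
  PC2: 19/90 = 0.2111
  PC3: 16/90 = 0.1778

Step 3 — cumulative fraction after k components = (λ_1 + ... + λ_k) / Σ λ:
  k = 1: 55/90 = 0.6111
  k = 2: (55 + 19)/90 = 74/90 = 0.8222
  k = 3: (55 + 19 + 16)/90 = 90/90 = 1

Summary (fraction, with percent):

explained: PC1 0.6111 (61.11%), PC2 0.2111 (21.11%), PC3 0.1778 (17.78%);  cumulative: 0.6111, 0.8222, 1


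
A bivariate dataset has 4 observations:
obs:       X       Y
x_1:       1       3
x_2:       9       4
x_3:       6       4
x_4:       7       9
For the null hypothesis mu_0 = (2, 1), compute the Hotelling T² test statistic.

Step 1 — sample mean vector:
  mean(X) = (1 + 9 + 6 + 7) / 4 = 23/4 = 5.75
  mean(Y) = (3 + 4 + 4 + 9) / 4 = 20/4 = 5
  x̄ = (5.75, 5),  deviation x̄ - mu_0 = (5.75, 5) - (2, 1) = (3.75, 4).

Step 2 — sample covariance matrix, S[i,j] = (1/(n-1)) · Σ_k (x_{k,i} - mean_i) · (x_{k,j} - mean_j), divisor n-1 = 3:
  S[X,X] = ((-4.75)·(-4.75) + (3.25)·(3.25) + (0.25)·(0.25) + (1.25)·(1.25)) / 3 = 34.75/3 = 11.5833
  S[X,Y] = ((-4.75)·(-2) + (3.25)·(-1) + (0.25)·(-1) + (1.25)·(4)) / 3 = 11/3 = 3.6667
  S[Y,Y] = ((-2)·(-2) + (-1)·(-1) + (-1)·(-1) + (4)·(4)) / 3 = 22/3 = 7.3333
  S = [[11.5833, 3.6667],
 [3.6667, 7.3333]].

Step 3 — invert S. det(S) = 11.5833·7.3333 - (3.6667)² = 71.5.
  S^{-1} = (1/det) · [[d, -b], [-b, a]] = [[0.1026, -0.0513],
 [-0.0513, 0.162]].

Step 4 — quadratic form (x̄ - mu_0)^T · S^{-1} · (x̄ - mu_0):
  S^{-1} · (x̄ - mu_0) = (0.1795, 0.4557),
  (x̄ - mu_0)^T · [...] = (3.75)·(0.1795) + (4)·(0.4557) = 2.4959.

Step 5 — scale by n: T² = 4 · 2.4959 = 9.9837.

T² ≈ 9.9837


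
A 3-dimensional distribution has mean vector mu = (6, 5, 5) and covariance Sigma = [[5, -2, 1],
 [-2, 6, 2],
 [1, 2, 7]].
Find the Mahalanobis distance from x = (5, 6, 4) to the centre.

Step 1 — centre the observation: (x - mu) = (-1, 1, -1).

Step 2 — invert Sigma (cofactor / det for 3×3, or solve directly):
  Sigma^{-1} = [[0.2568, 0.1081, -0.0676],
 [0.1081, 0.2297, -0.0811],
 [-0.0676, -0.0811, 0.1757]].

Step 3 — form the quadratic (x - mu)^T · Sigma^{-1} · (x - mu):
  Sigma^{-1} · (x - mu) = (-0.0811, 0.2027, -0.1892).
  (x - mu)^T · [Sigma^{-1} · (x - mu)] = (-1)·(-0.0811) + (1)·(0.2027) + (-1)·(-0.1892) = 0.473.

Step 4 — take square root: d = √(0.473) ≈ 0.6877.

d(x, mu) = √(0.473) ≈ 0.6877


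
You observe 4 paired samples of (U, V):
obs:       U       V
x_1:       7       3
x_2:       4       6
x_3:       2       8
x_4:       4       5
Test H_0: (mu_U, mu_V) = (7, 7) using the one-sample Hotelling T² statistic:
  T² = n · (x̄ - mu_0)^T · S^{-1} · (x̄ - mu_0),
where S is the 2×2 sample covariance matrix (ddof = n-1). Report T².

Step 1 — sample mean vector:
  mean(U) = (7 + 4 + 2 + 4) / 4 = 17/4 = 4.25
  mean(V) = (3 + 6 + 8 + 5) / 4 = 22/4 = 5.5
  x̄ = (4.25, 5.5),  deviation x̄ - mu_0 = (4.25, 5.5) - (7, 7) = (-2.75, -1.5).

Step 2 — sample covariance matrix, S[i,j] = (1/(n-1)) · Σ_k (x_{k,i} - mean_i) · (x_{k,j} - mean_j), divisor n-1 = 3:
  S[U,U] = ((2.75)·(2.75) + (-0.25)·(-0.25) + (-2.25)·(-2.25) + (-0.25)·(-0.25)) / 3 = 12.75/3 = 4.25
  S[U,V] = ((2.75)·(-2.5) + (-0.25)·(0.5) + (-2.25)·(2.5) + (-0.25)·(-0.5)) / 3 = -12.5/3 = -4.1667
  S[V,V] = ((-2.5)·(-2.5) + (0.5)·(0.5) + (2.5)·(2.5) + (-0.5)·(-0.5)) / 3 = 13/3 = 4.3333
  S = [[4.25, -4.1667],
 [-4.1667, 4.3333]].

Step 3 — invert S. det(S) = 4.25·4.3333 - (-4.1667)² = 1.0556.
  S^{-1} = (1/det) · [[d, -b], [-b, a]] = [[4.1053, 3.9474],
 [3.9474, 4.0263]].

Step 4 — quadratic form (x̄ - mu_0)^T · S^{-1} · (x̄ - mu_0):
  S^{-1} · (x̄ - mu_0) = (-17.2105, -16.8947),
  (x̄ - mu_0)^T · [...] = (-2.75)·(-17.2105) + (-1.5)·(-16.8947) = 72.6711.

Step 5 — scale by n: T² = 4 · 72.6711 = 290.6842.

T² ≈ 290.6842


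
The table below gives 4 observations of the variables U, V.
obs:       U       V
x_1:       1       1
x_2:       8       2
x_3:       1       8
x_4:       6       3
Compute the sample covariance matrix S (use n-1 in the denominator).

Step 1 — column means:
  mean(U) = (1 + 8 + 1 + 6) / 4 = 16/4 = 4
  mean(V) = (1 + 2 + 8 + 3) / 4 = 14/4 = 3.5

Step 2 — sample covariance S[i,j] = (1/(n-1)) · Σ_k (x_{k,i} - mean_i) · (x_{k,j} - mean_j), with n-1 = 3.
  S[U,U] = ((-3)·(-3) + (4)·(4) + (-3)·(-3) + (2)·(2)) / 3 = 38/3 = 12.6667
  S[U,V] = ((-3)·(-2.5) + (4)·(-1.5) + (-3)·(4.5) + (2)·(-0.5)) / 3 = -13/3 = -4.3333
  S[V,V] = ((-2.5)·(-2.5) + (-1.5)·(-1.5) + (4.5)·(4.5) + (-0.5)·(-0.5)) / 3 = 29/3 = 9.6667

S is symmetric (S[j,i] = S[i,j]). Assembling:

S = [[12.6667, -4.3333],
 [-4.3333, 9.6667]]


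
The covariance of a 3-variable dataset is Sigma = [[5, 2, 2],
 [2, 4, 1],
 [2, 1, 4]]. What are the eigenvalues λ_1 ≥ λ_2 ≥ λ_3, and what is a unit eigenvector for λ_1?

Step 1 — characteristic polynomial p(λ) = det(λI - Sigma) = λ³ - tr·λ² + c_1·λ - det, where tr = trace, c_1 = sum of the principal 2×2 minors, det = det(Sigma):
  tr = 5 + 4 + 4 = 13,
  c_1 = (5·4 - (2)²) + (5·4 - (2)²) + (4·4 - (1)²) = 16 + 16 + 15 = 47,
  det = 5·(4·4 - (1)²) - (2)·((2)·4 - (1)·(2)) + (2)·((2)·(1) - 4·(2)) = 5·(15) - (2)·(6) + (2)·(-6) = 51.
  So p(λ) = λ³ - 13λ² + 47λ - 51.
Step 2 — look for an integer root (rational root theorem: any rational root is an integer divisor of 51). Testing λ = 3:
  p(3) = 27 - 117 + 141 - 51 = 0  ✓
  Dividing out (λ - 3): p(λ) = (λ - 3)(λ² - 10λ + 17).
Step 3 — remaining eigenvalues from the quadratic λ² - 10λ + 17 = 0:
  Δ = 10² - 4·17 = 100 - 68 = 32,  λ = (10 ± √32)/2 = (10 ± 5.6569)/2 ≈ 7.8284 or 2.1716.
  Sorted: λ_1 = 7.8284,  λ_2 = 3,  λ_3 = 2.1716  (check: sum = 13 = tr ✓).

Step 4 — unit eigenvector for λ_1 ≈ 7.8284: v spans the null space of (Sigma - λ_1 I), whose rows are
  r_1 = (-2.8284, 2, 2),  r_2 = (2, -3.8284, 1),  r_3 = (2, 1, -3.8284).
  v is orthogonal to every row, so take v ∝ r_1 × r_2 = ((2)·(1) - (2)·(-3.8284), (2)·(2) - (-2.8284)·(1), (-2.8284)·(-3.8284) - (2)·(2)) ≈ (9.6569, 6.8284, 6.8284).
  Let u = (9.6569, 6.8284, 6.8284).
  ||u|| = √((9.6569)² + (6.8284)² + (6.8284)²) = √(186.5097) ≈ 13.6569,  v_1 = u/||u|| ≈ (0.7071, 0.5, 0.5) (||v_1|| = 1).

λ_1 = 7.8284,  λ_2 = 3,  λ_3 = 2.1716;  v_1 ≈ (0.7071, 0.5, 0.5)


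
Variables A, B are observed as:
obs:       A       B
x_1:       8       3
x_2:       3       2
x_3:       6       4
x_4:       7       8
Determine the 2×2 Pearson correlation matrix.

Step 1 — column means:
  mean(A) = (8 + 3 + 6 + 7) / 4 = 24/4 = 6
  mean(B) = (3 + 2 + 4 + 8) / 4 = 17/4 = 4.25

Step 2 — sample variances and covariances s[i,j] = (1/(n-1)) · Σ_k (x_{k,i} - mean_i) · (x_{k,j} - mean_j), with n-1 = 3:
  s[A,A] = ((2)·(2) + (-3)·(-3) + (0)·(0) + (1)·(1)) / 3 = 14/3 = 4.6667
  s[A,B] = ((2)·(-1.25) + (-3)·(-2.25) + (0)·(-0.25) + (1)·(3.75)) / 3 = 8/3 = 2.6667
  s[B,B] = ((-1.25)·(-1.25) + (-2.25)·(-2.25) + (-0.25)·(-0.25) + (3.75)·(3.75)) / 3 = 20.75/3 = 6.9167
  Sample standard deviations s_i = √(s[i,i]):
  s(A) = √(4.6667) = 2.1602
  s(B) = √(6.9167) = 2.63

Step 3 — r_{ij} = s_{ij} / (s_i · s_j):
  r[A,A] = 1 (diagonal).
  r[A,B] = 2.6667 / (2.1602 · 2.63) = 2.6667 / 5.6814 = 0.4694
  r[B,B] = 1 (diagonal).

R is symmetric with unit diagonal. Assembling:

R = [[1, 0.4694],
 [0.4694, 1]]


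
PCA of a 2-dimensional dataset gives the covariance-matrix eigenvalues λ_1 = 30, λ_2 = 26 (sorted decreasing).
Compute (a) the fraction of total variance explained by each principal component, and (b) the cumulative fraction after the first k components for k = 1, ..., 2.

Step 1 — total variance = trace(Sigma) = Σ λ_i = 30 + 26 = 56.

Step 2 — fraction explained by component i = λ_i / Σ λ:
  PC1: 30/56 = 0.5357
  PC2: 26/56 = 0.4643

Step 3 — cumulative fraction after k components = (λ_1 + ... + λ_k) / Σ λ:
  k = 1: 30/56 = 0.5357
  k = 2: (30 + 26)/56 = 56/56 = 1

Summary (fraction, with percent):

explained: PC1 0.5357 (53.57%), PC2 0.4643 (46.43%);  cumulative: 0.5357, 1


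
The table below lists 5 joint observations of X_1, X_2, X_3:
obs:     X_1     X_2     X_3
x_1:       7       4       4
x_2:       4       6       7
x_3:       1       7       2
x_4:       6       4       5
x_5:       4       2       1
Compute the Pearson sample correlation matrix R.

Step 1 — column means:
  mean(X_1) = (7 + 4 + 1 + 6 + 4) / 5 = 22/5 = 4.4
  mean(X_2) = (4 + 6 + 7 + 4 + 2) / 5 = 23/5 = 4.6
  mean(X_3) = (4 + 7 + 2 + 5 + 1) / 5 = 19/5 = 3.8

Step 2 — sample variances and covariances s[i,j] = (1/(n-1)) · Σ_k (x_{k,i} - mean_i) · (x_{k,j} - mean_j), with n-1 = 4:
  s[X_1,X_1] = ((2.6)·(2.6) + (-0.4)·(-0.4) + (-3.4)·(-3.4) + (1.6)·(1.6) + (-0.4)·(-0.4)) / 4 = 21.2/4 = 5.3
  s[X_1,X_2] = ((2.6)·(-0.6) + (-0.4)·(1.4) + (-3.4)·(2.4) + (1.6)·(-0.6) + (-0.4)·(-2.6)) / 4 = -10.2/4 = -2.55
  s[X_1,X_3] = ((2.6)·(0.2) + (-0.4)·(3.2) + (-3.4)·(-1.8) + (1.6)·(1.2) + (-0.4)·(-2.8)) / 4 = 8.4/4 = 2.1
  s[X_2,X_2] = ((-0.6)·(-0.6) + (1.4)·(1.4) + (2.4)·(2.4) + (-0.6)·(-0.6) + (-2.6)·(-2.6)) / 4 = 15.2/4 = 3.8
  s[X_2,X_3] = ((-0.6)·(0.2) + (1.4)·(3.2) + (2.4)·(-1.8) + (-0.6)·(1.2) + (-2.6)·(-2.8)) / 4 = 6.6/4 = 1.65
  s[X_3,X_3] = ((0.2)·(0.2) + (3.2)·(3.2) + (-1.8)·(-1.8) + (1.2)·(1.2) + (-2.8)·(-2.8)) / 4 = 22.8/4 = 5.7
  Sample standard deviations s_i = √(s[i,i]):
  s(X_1) = √(5.3) = 2.3022
  s(X_2) = √(3.8) = 1.9494
  s(X_3) = √(5.7) = 2.3875

Step 3 — r_{ij} = s_{ij} / (s_i · s_j):
  r[X_1,X_1] = 1 (diagonal).
  r[X_1,X_2] = -2.55 / (2.3022 · 1.9494) = -2.55 / 4.4878 = -0.5682
  r[X_1,X_3] = 2.1 / (2.3022 · 2.3875) = 2.1 / 5.4964 = 0.3821
  r[X_2,X_2] = 1 (diagonal).
  r[X_2,X_3] = 1.65 / (1.9494 · 2.3875) = 1.65 / 4.654 = 0.3545
  r[X_3,X_3] = 1 (diagonal).

R is symmetric with unit diagonal. Assembling:

R = [[1, -0.5682, 0.3821],
 [-0.5682, 1, 0.3545],
 [0.3821, 0.3545, 1]]


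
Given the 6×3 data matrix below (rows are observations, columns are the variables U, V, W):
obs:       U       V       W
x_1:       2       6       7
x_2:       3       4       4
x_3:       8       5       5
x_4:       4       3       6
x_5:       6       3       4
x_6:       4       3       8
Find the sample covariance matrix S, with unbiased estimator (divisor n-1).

Step 1 — column means:
  mean(U) = (2 + 3 + 8 + 4 + 6 + 4) / 6 = 27/6 = 4.5
  mean(V) = (6 + 4 + 5 + 3 + 3 + 3) / 6 = 24/6 = 4
  mean(W) = (7 + 4 + 5 + 6 + 4 + 8) / 6 = 34/6 = 5.6667

Step 2 — sample covariance S[i,j] = (1/(n-1)) · Σ_k (x_{k,i} - mean_i) · (x_{k,j} - mean_j), with n-1 = 5.
  S[U,U] = ((-2.5)·(-2.5) + (-1.5)·(-1.5) + (3.5)·(3.5) + (-0.5)·(-0.5) + (1.5)·(1.5) + (-0.5)·(-0.5)) / 5 = 23.5/5 = 4.7
  S[U,V] = ((-2.5)·(2) + (-1.5)·(0) + (3.5)·(1) + (-0.5)·(-1) + (1.5)·(-1) + (-0.5)·(-1)) / 5 = -2/5 = -0.4
  S[U,W] = ((-2.5)·(1.3333) + (-1.5)·(-1.6667) + (3.5)·(-0.6667) + (-0.5)·(0.3333) + (1.5)·(-1.6667) + (-0.5)·(2.3333)) / 5 = -7/5 = -1.4
  S[V,V] = ((2)·(2) + (0)·(0) + (1)·(1) + (-1)·(-1) + (-1)·(-1) + (-1)·(-1)) / 5 = 8/5 = 1.6
  S[V,W] = ((2)·(1.3333) + (0)·(-1.6667) + (1)·(-0.6667) + (-1)·(0.3333) + (-1)·(-1.6667) + (-1)·(2.3333)) / 5 = 1/5 = 0.2
  S[W,W] = ((1.3333)·(1.3333) + (-1.6667)·(-1.6667) + (-0.6667)·(-0.6667) + (0.3333)·(0.3333) + (-1.6667)·(-1.6667) + (2.3333)·(2.3333)) / 5 = 13.3333/5 = 2.6667

S is symmetric (S[j,i] = S[i,j]). Assembling:

S = [[4.7, -0.4, -1.4],
 [-0.4, 1.6, 0.2],
 [-1.4, 0.2, 2.6667]]


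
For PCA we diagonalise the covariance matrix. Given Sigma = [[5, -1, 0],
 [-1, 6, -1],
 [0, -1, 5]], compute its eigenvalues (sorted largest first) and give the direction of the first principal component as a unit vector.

Step 1 — characteristic polynomial p(λ) = det(λI - Sigma) = λ³ - tr·λ² + c_1·λ - det, where tr = trace, c_1 = sum of the principal 2×2 minors, det = det(Sigma):
  tr = 5 + 6 + 5 = 16,
  c_1 = (5·6 - (-1)²) + (5·5 - (0)²) + (6·5 - (-1)²) = 29 + 25 + 29 = 83,
  det = 5·(6·5 - (-1)²) - (-1)·((-1)·5 - (-1)·(0)) + (0)·((-1)·(-1) - 6·(0)) = 5·(29) - (-1)·(-5) + (0)·(1) = 140.
  So p(λ) = λ³ - 16λ² + 83λ - 140.
Step 2 — look for an integer root (rational root theorem: any rational root is an integer divisor of 140). Testing λ = 4:
  p(4) = 64 - 256 + 332 - 140 = 0  ✓
  Dividing out (λ - 4): p(λ) = (λ - 4)(λ² - 12λ + 35).
Step 3 — remaining eigenvalues from the quadratic λ² - 12λ + 35 = 0:
  Δ = 12² - 4·35 = 144 - 140 = 4,  λ = (12 ± √4)/2 = (12 ± 2)/2 = 7 or 5.
  Sorted: λ_1 = 7,  λ_2 = 5,  λ_3 = 4  (check: sum = 16 = tr ✓).

Step 4 — unit eigenvector for λ_1 = 7: v spans the null space of (Sigma - λ_1 I), whose rows are
  r_1 = (-2, -1, 0),  r_2 = (-1, -1, -1),  r_3 = (0, -1, -2).
  v is orthogonal to every row, so take v ∝ r_1 × r_2 = ((-1)·(-1) - (0)·(-1), (0)·(-1) - (-2)·(-1), (-2)·(-1) - (-1)·(-1)) = (1, -2, 1).
  Let u = (1, -2, 1).
  ||u|| = √((1)² + (-2)² + (1)²) = √(6) ≈ 2.4495,  v_1 = u/||u|| ≈ (0.4082, -0.8165, 0.4082) (||v_1|| = 1).

λ_1 = 7,  λ_2 = 5,  λ_3 = 4;  v_1 ≈ (0.4082, -0.8165, 0.4082)


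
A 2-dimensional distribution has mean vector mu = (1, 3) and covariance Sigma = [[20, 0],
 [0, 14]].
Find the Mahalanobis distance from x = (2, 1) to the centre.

Step 1 — centre the observation: (x - mu) = (1, -2).

Step 2 — invert Sigma. det(Sigma) = 20·14 - (0)² = 280.
  Sigma^{-1} = (1/det) · [[d, -b], [-b, a]] = [[0.05, 0],
 [0, 0.0714]].

Step 3 — form the quadratic (x - mu)^T · Sigma^{-1} · (x - mu):
  Sigma^{-1} · (x - mu) = (0.05, -0.1429).
  (x - mu)^T · [Sigma^{-1} · (x - mu)] = (1)·(0.05) + (-2)·(-0.1429) = 0.3357.

Step 4 — take square root: d = √(0.3357) ≈ 0.5794.

d(x, mu) = √(0.3357) ≈ 0.5794


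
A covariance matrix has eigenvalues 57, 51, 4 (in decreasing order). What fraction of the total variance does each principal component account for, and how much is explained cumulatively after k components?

Step 1 — total variance = trace(Sigma) = Σ λ_i = 57 + 51 + 4 = 112.

Step 2 — fraction explained by component i = λ_i / Σ λ:
  PC1: 57/112 = 0.5089
  PC2: 51/112 = 0.4554
  PC3: 4/112 = 0.0357

Step 3 — cumulative fraction after k components = (λ_1 + ... + λ_k) / Σ λ:
  k = 1: 57/112 = 0.5089
  k = 2: (57 + 51)/112 = 108/112 = 0.9643
  k = 3: (57 + 51 + 4)/112 = 112/112 = 1

Summary (fraction, with percent):

explained: PC1 0.5089 (50.89%), PC2 0.4554 (45.54%), PC3 0.0357 (3.57%);  cumulative: 0.5089, 0.9643, 1


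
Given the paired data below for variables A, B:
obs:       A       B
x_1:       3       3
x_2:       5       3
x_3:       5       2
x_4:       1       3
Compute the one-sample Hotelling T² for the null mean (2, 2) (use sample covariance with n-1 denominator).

Step 1 — sample mean vector:
  mean(A) = (3 + 5 + 5 + 1) / 4 = 14/4 = 3.5
  mean(B) = (3 + 3 + 2 + 3) / 4 = 11/4 = 2.75
  x̄ = (3.5, 2.75),  deviation x̄ - mu_0 = (3.5, 2.75) - (2, 2) = (1.5, 0.75).

Step 2 — sample covariance matrix, S[i,j] = (1/(n-1)) · Σ_k (x_{k,i} - mean_i) · (x_{k,j} - mean_j), divisor n-1 = 3:
  S[A,A] = ((-0.5)·(-0.5) + (1.5)·(1.5) + (1.5)·(1.5) + (-2.5)·(-2.5)) / 3 = 11/3 = 3.6667
  S[A,B] = ((-0.5)·(0.25) + (1.5)·(0.25) + (1.5)·(-0.75) + (-2.5)·(0.25)) / 3 = -1.5/3 = -0.5
  S[B,B] = ((0.25)·(0.25) + (0.25)·(0.25) + (-0.75)·(-0.75) + (0.25)·(0.25)) / 3 = 0.75/3 = 0.25
  S = [[3.6667, -0.5],
 [-0.5, 0.25]].

Step 3 — invert S. det(S) = 3.6667·0.25 - (-0.5)² = 0.6667.
  S^{-1} = (1/det) · [[d, -b], [-b, a]] = [[0.375, 0.75],
 [0.75, 5.5]].

Step 4 — quadratic form (x̄ - mu_0)^T · S^{-1} · (x̄ - mu_0):
  S^{-1} · (x̄ - mu_0) = (1.125, 5.25),
  (x̄ - mu_0)^T · [...] = (1.5)·(1.125) + (0.75)·(5.25) = 5.625.

Step 5 — scale by n: T² = 4 · 5.625 = 22.5.

T² ≈ 22.5


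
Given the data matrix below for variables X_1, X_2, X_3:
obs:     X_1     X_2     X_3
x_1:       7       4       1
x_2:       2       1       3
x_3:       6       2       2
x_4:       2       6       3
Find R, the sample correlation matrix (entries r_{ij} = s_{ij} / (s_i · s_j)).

Step 1 — column means:
  mean(X_1) = (7 + 2 + 6 + 2) / 4 = 17/4 = 4.25
  mean(X_2) = (4 + 1 + 2 + 6) / 4 = 13/4 = 3.25
  mean(X_3) = (1 + 3 + 2 + 3) / 4 = 9/4 = 2.25

Step 2 — sample variances and covariances s[i,j] = (1/(n-1)) · Σ_k (x_{k,i} - mean_i) · (x_{k,j} - mean_j), with n-1 = 3:
  s[X_1,X_1] = ((2.75)·(2.75) + (-2.25)·(-2.25) + (1.75)·(1.75) + (-2.25)·(-2.25)) / 3 = 20.75/3 = 6.9167
  s[X_1,X_2] = ((2.75)·(0.75) + (-2.25)·(-2.25) + (1.75)·(-1.25) + (-2.25)·(2.75)) / 3 = -1.25/3 = -0.4167
  s[X_1,X_3] = ((2.75)·(-1.25) + (-2.25)·(0.75) + (1.75)·(-0.25) + (-2.25)·(0.75)) / 3 = -7.25/3 = -2.4167
  s[X_2,X_2] = ((0.75)·(0.75) + (-2.25)·(-2.25) + (-1.25)·(-1.25) + (2.75)·(2.75)) / 3 = 14.75/3 = 4.9167
  s[X_2,X_3] = ((0.75)·(-1.25) + (-2.25)·(0.75) + (-1.25)·(-0.25) + (2.75)·(0.75)) / 3 = -0.25/3 = -0.0833
  s[X_3,X_3] = ((-1.25)·(-1.25) + (0.75)·(0.75) + (-0.25)·(-0.25) + (0.75)·(0.75)) / 3 = 2.75/3 = 0.9167
  Sample standard deviations s_i = √(s[i,i]):
  s(X_1) = √(6.9167) = 2.63
  s(X_2) = √(4.9167) = 2.2174
  s(X_3) = √(0.9167) = 0.9574

Step 3 — r_{ij} = s_{ij} / (s_i · s_j):
  r[X_1,X_1] = 1 (diagonal).
  r[X_1,X_2] = -0.4167 / (2.63 · 2.2174) = -0.4167 / 5.8315 = -0.0715
  r[X_1,X_3] = -2.4167 / (2.63 · 0.9574) = -2.4167 / 2.518 = -0.9598
  r[X_2,X_2] = 1 (diagonal).
  r[X_2,X_3] = -0.0833 / (2.2174 · 0.9574) = -0.0833 / 2.123 = -0.0393
  r[X_3,X_3] = 1 (diagonal).

R is symmetric with unit diagonal. Assembling:

R = [[1, -0.0715, -0.9598],
 [-0.0715, 1, -0.0393],
 [-0.9598, -0.0393, 1]]


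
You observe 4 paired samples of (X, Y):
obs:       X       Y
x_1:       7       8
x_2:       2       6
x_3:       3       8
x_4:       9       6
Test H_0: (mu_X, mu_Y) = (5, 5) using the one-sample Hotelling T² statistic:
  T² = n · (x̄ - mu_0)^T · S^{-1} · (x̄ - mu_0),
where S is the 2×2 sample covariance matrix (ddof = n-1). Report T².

Step 1 — sample mean vector:
  mean(X) = (7 + 2 + 3 + 9) / 4 = 21/4 = 5.25
  mean(Y) = (8 + 6 + 8 + 6) / 4 = 28/4 = 7
  x̄ = (5.25, 7),  deviation x̄ - mu_0 = (5.25, 7) - (5, 5) = (0.25, 2).

Step 2 — sample covariance matrix, S[i,j] = (1/(n-1)) · Σ_k (x_{k,i} - mean_i) · (x_{k,j} - mean_j), divisor n-1 = 3:
  S[X,X] = ((1.75)·(1.75) + (-3.25)·(-3.25) + (-2.25)·(-2.25) + (3.75)·(3.75)) / 3 = 32.75/3 = 10.9167
  S[X,Y] = ((1.75)·(1) + (-3.25)·(-1) + (-2.25)·(1) + (3.75)·(-1)) / 3 = -1/3 = -0.3333
  S[Y,Y] = ((1)·(1) + (-1)·(-1) + (1)·(1) + (-1)·(-1)) / 3 = 4/3 = 1.3333
  S = [[10.9167, -0.3333],
 [-0.3333, 1.3333]].

Step 3 — invert S. det(S) = 10.9167·1.3333 - (-0.3333)² = 14.4444.
  S^{-1} = (1/det) · [[d, -b], [-b, a]] = [[0.0923, 0.0231],
 [0.0231, 0.7558]].

Step 4 — quadratic form (x̄ - mu_0)^T · S^{-1} · (x̄ - mu_0):
  S^{-1} · (x̄ - mu_0) = (0.0692, 1.5173),
  (x̄ - mu_0)^T · [...] = (0.25)·(0.0692) + (2)·(1.5173) = 3.0519.

Step 5 — scale by n: T² = 4 · 3.0519 = 12.2077.

T² ≈ 12.2077


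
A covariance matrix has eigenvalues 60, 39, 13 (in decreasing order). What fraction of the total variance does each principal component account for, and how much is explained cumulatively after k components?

Step 1 — total variance = trace(Sigma) = Σ λ_i = 60 + 39 + 13 = 112.

Step 2 — fraction explained by component i = λ_i / Σ λ:
  PC1: 60/112 = 0.5357
  PC2: 39/112 = 0.3482
  PC3: 13/112 = 0.1161

Step 3 — cumulative fraction after k components = (λ_1 + ... + λ_k) / Σ λ:
  k = 1: 60/112 = 0.5357
  k = 2: (60 + 39)/112 = 99/112 = 0.8839
  k = 3: (60 + 39 + 13)/112 = 112/112 = 1

Summary (fraction, with percent):

explained: PC1 0.5357 (53.57%), PC2 0.3482 (34.82%), PC3 0.1161 (11.61%);  cumulative: 0.5357, 0.8839, 1


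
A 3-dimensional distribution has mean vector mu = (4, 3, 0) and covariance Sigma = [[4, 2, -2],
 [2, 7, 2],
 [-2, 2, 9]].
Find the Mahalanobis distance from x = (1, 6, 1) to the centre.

Step 1 — centre the observation: (x - mu) = (-3, 3, 1).

Step 2 — invert Sigma (cofactor / det for 3×3, or solve directly):
  Sigma^{-1} = [[0.3782, -0.141, 0.1154],
 [-0.141, 0.2051, -0.0769],
 [0.1154, -0.0769, 0.1538]].

Step 3 — form the quadratic (x - mu)^T · Sigma^{-1} · (x - mu):
  Sigma^{-1} · (x - mu) = (-1.4423, 0.9615, -0.4231).
  (x - mu)^T · [Sigma^{-1} · (x - mu)] = (-3)·(-1.4423) + (3)·(0.9615) + (1)·(-0.4231) = 6.7885.

Step 4 — take square root: d = √(6.7885) ≈ 2.6055.

d(x, mu) = √(6.7885) ≈ 2.6055


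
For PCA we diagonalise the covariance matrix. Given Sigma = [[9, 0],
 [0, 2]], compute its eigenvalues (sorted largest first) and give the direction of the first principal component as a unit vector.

Step 1 — characteristic polynomial of 2×2 Sigma:
  det(Sigma - λI) = λ² - trace · λ + det = 0.
  trace = 9 + 2 = 11, det = 9·2 - (0)² = 18.
Step 2 — discriminant:
  Δ = trace² - 4·det = 121 - 72 = 49.
Step 3 — eigenvalues:
  λ = (trace ± √Δ)/2 = (11 ± 7)/2,
  λ_1 = 9,  λ_2 = 2.

Step 4 — unit eigenvector for λ_1: Sigma is diagonal, so its eigenvectors are the coordinate axes. λ_1 = 9 is the diagonal entry on the first coordinate axis, hence
  v_1 = (1, 0) (||v_1|| = 1).

λ_1 = 9,  λ_2 = 2;  v_1 ≈ (1, 0)


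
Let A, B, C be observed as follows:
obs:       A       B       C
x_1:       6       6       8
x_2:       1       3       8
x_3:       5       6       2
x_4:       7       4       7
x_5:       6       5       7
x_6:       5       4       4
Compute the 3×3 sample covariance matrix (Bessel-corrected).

Step 1 — column means:
  mean(A) = (6 + 1 + 5 + 7 + 6 + 5) / 6 = 30/6 = 5
  mean(B) = (6 + 3 + 6 + 4 + 5 + 4) / 6 = 28/6 = 4.6667
  mean(C) = (8 + 8 + 2 + 7 + 7 + 4) / 6 = 36/6 = 6

Step 2 — sample covariance S[i,j] = (1/(n-1)) · Σ_k (x_{k,i} - mean_i) · (x_{k,j} - mean_j), with n-1 = 5.
  S[A,A] = ((1)·(1) + (-4)·(-4) + (0)·(0) + (2)·(2) + (1)·(1) + (0)·(0)) / 5 = 22/5 = 4.4
  S[A,B] = ((1)·(1.3333) + (-4)·(-1.6667) + (0)·(1.3333) + (2)·(-0.6667) + (1)·(0.3333) + (0)·(-0.6667)) / 5 = 7/5 = 1.4
  S[A,C] = ((1)·(2) + (-4)·(2) + (0)·(-4) + (2)·(1) + (1)·(1) + (0)·(-2)) / 5 = -3/5 = -0.6
  S[B,B] = ((1.3333)·(1.3333) + (-1.6667)·(-1.6667) + (1.3333)·(1.3333) + (-0.6667)·(-0.6667) + (0.3333)·(0.3333) + (-0.6667)·(-0.6667)) / 5 = 7.3333/5 = 1.4667
  S[B,C] = ((1.3333)·(2) + (-1.6667)·(2) + (1.3333)·(-4) + (-0.6667)·(1) + (0.3333)·(1) + (-0.6667)·(-2)) / 5 = -5/5 = -1
  S[C,C] = ((2)·(2) + (2)·(2) + (-4)·(-4) + (1)·(1) + (1)·(1) + (-2)·(-2)) / 5 = 30/5 = 6

S is symmetric (S[j,i] = S[i,j]). Assembling:

S = [[4.4, 1.4, -0.6],
 [1.4, 1.4667, -1],
 [-0.6, -1, 6]]


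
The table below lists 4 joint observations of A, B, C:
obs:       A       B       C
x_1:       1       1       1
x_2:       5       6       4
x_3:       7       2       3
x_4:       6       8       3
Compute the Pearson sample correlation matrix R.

Step 1 — column means:
  mean(A) = (1 + 5 + 7 + 6) / 4 = 19/4 = 4.75
  mean(B) = (1 + 6 + 2 + 8) / 4 = 17/4 = 4.25
  mean(C) = (1 + 4 + 3 + 3) / 4 = 11/4 = 2.75

Step 2 — sample variances and covariances s[i,j] = (1/(n-1)) · Σ_k (x_{k,i} - mean_i) · (x_{k,j} - mean_j), with n-1 = 3:
  s[A,A] = ((-3.75)·(-3.75) + (0.25)·(0.25) + (2.25)·(2.25) + (1.25)·(1.25)) / 3 = 20.75/3 = 6.9167
  s[A,B] = ((-3.75)·(-3.25) + (0.25)·(1.75) + (2.25)·(-2.25) + (1.25)·(3.75)) / 3 = 12.25/3 = 4.0833
  s[A,C] = ((-3.75)·(-1.75) + (0.25)·(1.25) + (2.25)·(0.25) + (1.25)·(0.25)) / 3 = 7.75/3 = 2.5833
  s[B,B] = ((-3.25)·(-3.25) + (1.75)·(1.75) + (-2.25)·(-2.25) + (3.75)·(3.75)) / 3 = 32.75/3 = 10.9167
  s[B,C] = ((-3.25)·(-1.75) + (1.75)·(1.25) + (-2.25)·(0.25) + (3.75)·(0.25)) / 3 = 8.25/3 = 2.75
  s[C,C] = ((-1.75)·(-1.75) + (1.25)·(1.25) + (0.25)·(0.25) + (0.25)·(0.25)) / 3 = 4.75/3 = 1.5833
  Sample standard deviations s_i = √(s[i,i]):
  s(A) = √(6.9167) = 2.63
  s(B) = √(10.9167) = 3.304
  s(C) = √(1.5833) = 1.2583

Step 3 — r_{ij} = s_{ij} / (s_i · s_j):
  r[A,A] = 1 (diagonal).
  r[A,B] = 4.0833 / (2.63 · 3.304) = 4.0833 / 8.6895 = 0.4699
  r[A,C] = 2.5833 / (2.63 · 1.2583) = 2.5833 / 3.3093 = 0.7806
  r[B,B] = 1 (diagonal).
  r[B,C] = 2.75 / (3.304 · 1.2583) = 2.75 / 4.1575 = 0.6615
  r[C,C] = 1 (diagonal).

R is symmetric with unit diagonal. Assembling:

R = [[1, 0.4699, 0.7806],
 [0.4699, 1, 0.6615],
 [0.7806, 0.6615, 1]]


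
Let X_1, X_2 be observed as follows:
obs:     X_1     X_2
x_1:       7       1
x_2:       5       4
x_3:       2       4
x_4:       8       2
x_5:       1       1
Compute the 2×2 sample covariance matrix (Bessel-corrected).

Step 1 — column means:
  mean(X_1) = (7 + 5 + 2 + 8 + 1) / 5 = 23/5 = 4.6
  mean(X_2) = (1 + 4 + 4 + 2 + 1) / 5 = 12/5 = 2.4

Step 2 — sample covariance S[i,j] = (1/(n-1)) · Σ_k (x_{k,i} - mean_i) · (x_{k,j} - mean_j), with n-1 = 4.
  S[X_1,X_1] = ((2.4)·(2.4) + (0.4)·(0.4) + (-2.6)·(-2.6) + (3.4)·(3.4) + (-3.6)·(-3.6)) / 4 = 37.2/4 = 9.3
  S[X_1,X_2] = ((2.4)·(-1.4) + (0.4)·(1.6) + (-2.6)·(1.6) + (3.4)·(-0.4) + (-3.6)·(-1.4)) / 4 = -3.2/4 = -0.8
  S[X_2,X_2] = ((-1.4)·(-1.4) + (1.6)·(1.6) + (1.6)·(1.6) + (-0.4)·(-0.4) + (-1.4)·(-1.4)) / 4 = 9.2/4 = 2.3

S is symmetric (S[j,i] = S[i,j]). Assembling:

S = [[9.3, -0.8],
 [-0.8, 2.3]]


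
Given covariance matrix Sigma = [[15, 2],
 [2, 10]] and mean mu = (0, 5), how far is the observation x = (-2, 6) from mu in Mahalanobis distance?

Step 1 — centre the observation: (x - mu) = (-2, 1).

Step 2 — invert Sigma. det(Sigma) = 15·10 - (2)² = 146.
  Sigma^{-1} = (1/det) · [[d, -b], [-b, a]] = [[0.0685, -0.0137],
 [-0.0137, 0.1027]].

Step 3 — form the quadratic (x - mu)^T · Sigma^{-1} · (x - mu):
  Sigma^{-1} · (x - mu) = (-0.1507, 0.1301).
  (x - mu)^T · [Sigma^{-1} · (x - mu)] = (-2)·(-0.1507) + (1)·(0.1301) = 0.4315.

Step 4 — take square root: d = √(0.4315) ≈ 0.6569.

d(x, mu) = √(0.4315) ≈ 0.6569


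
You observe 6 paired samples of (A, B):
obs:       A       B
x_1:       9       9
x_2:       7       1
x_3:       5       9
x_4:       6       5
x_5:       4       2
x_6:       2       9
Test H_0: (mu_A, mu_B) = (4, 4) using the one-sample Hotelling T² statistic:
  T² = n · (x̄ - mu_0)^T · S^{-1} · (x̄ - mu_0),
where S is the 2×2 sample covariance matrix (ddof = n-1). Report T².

Step 1 — sample mean vector:
  mean(A) = (9 + 7 + 5 + 6 + 4 + 2) / 6 = 33/6 = 5.5
  mean(B) = (9 + 1 + 9 + 5 + 2 + 9) / 6 = 35/6 = 5.8333
  x̄ = (5.5, 5.8333),  deviation x̄ - mu_0 = (5.5, 5.8333) - (4, 4) = (1.5, 1.8333).

Step 2 — sample covariance matrix, S[i,j] = (1/(n-1)) · Σ_k (x_{k,i} - mean_i) · (x_{k,j} - mean_j), divisor n-1 = 5:
  S[A,A] = ((3.5)·(3.5) + (1.5)·(1.5) + (-0.5)·(-0.5) + (0.5)·(0.5) + (-1.5)·(-1.5) + (-3.5)·(-3.5)) / 5 = 29.5/5 = 5.9
  S[A,B] = ((3.5)·(3.1667) + (1.5)·(-4.8333) + (-0.5)·(3.1667) + (0.5)·(-0.8333) + (-1.5)·(-3.8333) + (-3.5)·(3.1667)) / 5 = -3.5/5 = -0.7
  S[B,B] = ((3.1667)·(3.1667) + (-4.8333)·(-4.8333) + (3.1667)·(3.1667) + (-0.8333)·(-0.8333) + (-3.8333)·(-3.8333) + (3.1667)·(3.1667)) / 5 = 68.8333/5 = 13.7667
  S = [[5.9, -0.7],
 [-0.7, 13.7667]].

Step 3 — invert S. det(S) = 5.9·13.7667 - (-0.7)² = 80.7333.
  S^{-1} = (1/det) · [[d, -b], [-b, a]] = [[0.1705, 0.0087],
 [0.0087, 0.0731]].

Step 4 — quadratic form (x̄ - mu_0)^T · S^{-1} · (x̄ - mu_0):
  S^{-1} · (x̄ - mu_0) = (0.2717, 0.147),
  (x̄ - mu_0)^T · [...] = (1.5)·(0.2717) + (1.8333)·(0.147) = 0.677.

Step 5 — scale by n: T² = 6 · 0.677 = 4.0619.

T² ≈ 4.0619


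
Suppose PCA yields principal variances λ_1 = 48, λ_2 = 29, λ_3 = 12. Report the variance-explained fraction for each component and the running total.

Step 1 — total variance = trace(Sigma) = Σ λ_i = 48 + 29 + 12 = 89.

Step 2 — fraction explained by component i = λ_i / Σ λ:
  PC1: 48/89 = 0.5393
  PC2: 29/89 = 0.3258
  PC3: 12/89 = 0.1348

Step 3 — cumulative fraction after k components = (λ_1 + ... + λ_k) / Σ λ:
  k = 1: 48/89 = 0.5393
  k = 2: (48 + 29)/89 = 77/89 = 0.8652
  k = 3: (48 + 29 + 12)/89 = 89/89 = 1

Summary (fraction, with percent):

explained: PC1 0.5393 (53.93%), PC2 0.3258 (32.58%), PC3 0.1348 (13.48%);  cumulative: 0.5393, 0.8652, 1


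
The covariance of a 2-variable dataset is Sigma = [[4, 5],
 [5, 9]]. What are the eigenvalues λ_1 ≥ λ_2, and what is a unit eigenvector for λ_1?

Step 1 — characteristic polynomial of 2×2 Sigma:
  det(Sigma - λI) = λ² - trace · λ + det = 0.
  trace = 4 + 9 = 13, det = 4·9 - (5)² = 11.
Step 2 — discriminant:
  Δ = trace² - 4·det = 169 - 44 = 125.
Step 3 — eigenvalues:
  λ = (trace ± √Δ)/2 = (13 ± 11.1803)/2,
  λ_1 = 12.0902,  λ_2 = 0.9098.

Step 4 — unit eigenvector for λ_1: solve (Sigma - λ_1 I)v = 0. First row:
  (4 - 12.0902)·v_x + (5)·v_y = 0, i.e. (-8.0902)·v_x + (5)·v_y = 0,
  so v ∝ (b, λ_1 - a) = (5, 8.0902) = u.
  ||u|| = √((5)² + (8.0902)²) = √(90.4508) ≈ 9.5106,
  v_1 = u/||u|| ≈ (0.5257, 0.8507) (||v_1|| = 1).

λ_1 = 12.0902,  λ_2 = 0.9098;  v_1 ≈ (0.5257, 0.8507)


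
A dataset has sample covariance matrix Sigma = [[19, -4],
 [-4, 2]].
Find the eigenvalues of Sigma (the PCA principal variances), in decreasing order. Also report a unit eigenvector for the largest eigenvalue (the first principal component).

Step 1 — characteristic polynomial of 2×2 Sigma:
  det(Sigma - λI) = λ² - trace · λ + det = 0.
  trace = 19 + 2 = 21, det = 19·2 - (-4)² = 22.
Step 2 — discriminant:
  Δ = trace² - 4·det = 441 - 88 = 353.
Step 3 — eigenvalues:
  λ = (trace ± √Δ)/2 = (21 ± 18.7883)/2,
  λ_1 = 19.8941,  λ_2 = 1.1059.

Step 4 — unit eigenvector for λ_1: solve (Sigma - λ_1 I)v = 0. First row:
  (19 - 19.8941)·v_x + (-4)·v_y = 0, i.e. (-0.8941)·v_x + (-4)·v_y = 0,
  so v ∝ (b, λ_1 - a) = (-4, 0.8941); multiply by -1 so the first entry is positive: u = (4, -0.8941).
  ||u|| = √((4)² + (-0.8941)²) = √(16.7995) ≈ 4.0987,
  v_1 = u/||u|| ≈ (0.9759, -0.2182) (||v_1|| = 1).

λ_1 = 19.8941,  λ_2 = 1.1059;  v_1 ≈ (0.9759, -0.2182)


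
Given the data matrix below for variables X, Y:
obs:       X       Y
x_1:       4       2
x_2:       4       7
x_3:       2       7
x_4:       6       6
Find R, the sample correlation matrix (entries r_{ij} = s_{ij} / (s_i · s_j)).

Step 1 — column means:
  mean(X) = (4 + 4 + 2 + 6) / 4 = 16/4 = 4
  mean(Y) = (2 + 7 + 7 + 6) / 4 = 22/4 = 5.5

Step 2 — sample variances and covariances s[i,j] = (1/(n-1)) · Σ_k (x_{k,i} - mean_i) · (x_{k,j} - mean_j), with n-1 = 3:
  s[X,X] = ((0)·(0) + (0)·(0) + (-2)·(-2) + (2)·(2)) / 3 = 8/3 = 2.6667
  s[X,Y] = ((0)·(-3.5) + (0)·(1.5) + (-2)·(1.5) + (2)·(0.5)) / 3 = -2/3 = -0.6667
  s[Y,Y] = ((-3.5)·(-3.5) + (1.5)·(1.5) + (1.5)·(1.5) + (0.5)·(0.5)) / 3 = 17/3 = 5.6667
  Sample standard deviations s_i = √(s[i,i]):
  s(X) = √(2.6667) = 1.633
  s(Y) = √(5.6667) = 2.3805

Step 3 — r_{ij} = s_{ij} / (s_i · s_j):
  r[X,X] = 1 (diagonal).
  r[X,Y] = -0.6667 / (1.633 · 2.3805) = -0.6667 / 3.8873 = -0.1715
  r[Y,Y] = 1 (diagonal).

R is symmetric with unit diagonal. Assembling:

R = [[1, -0.1715],
 [-0.1715, 1]]


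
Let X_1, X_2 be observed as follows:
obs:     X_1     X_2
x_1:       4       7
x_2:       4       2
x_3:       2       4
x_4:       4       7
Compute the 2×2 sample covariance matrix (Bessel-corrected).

Step 1 — column means:
  mean(X_1) = (4 + 4 + 2 + 4) / 4 = 14/4 = 3.5
  mean(X_2) = (7 + 2 + 4 + 7) / 4 = 20/4 = 5

Step 2 — sample covariance S[i,j] = (1/(n-1)) · Σ_k (x_{k,i} - mean_i) · (x_{k,j} - mean_j), with n-1 = 3.
  S[X_1,X_1] = ((0.5)·(0.5) + (0.5)·(0.5) + (-1.5)·(-1.5) + (0.5)·(0.5)) / 3 = 3/3 = 1
  S[X_1,X_2] = ((0.5)·(2) + (0.5)·(-3) + (-1.5)·(-1) + (0.5)·(2)) / 3 = 2/3 = 0.6667
  S[X_2,X_2] = ((2)·(2) + (-3)·(-3) + (-1)·(-1) + (2)·(2)) / 3 = 18/3 = 6

S is symmetric (S[j,i] = S[i,j]). Assembling:

S = [[1, 0.6667],
 [0.6667, 6]]


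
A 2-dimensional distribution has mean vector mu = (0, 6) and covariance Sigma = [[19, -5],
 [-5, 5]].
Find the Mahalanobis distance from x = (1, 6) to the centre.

Step 1 — centre the observation: (x - mu) = (1, 0).

Step 2 — invert Sigma. det(Sigma) = 19·5 - (-5)² = 70.
  Sigma^{-1} = (1/det) · [[d, -b], [-b, a]] = [[0.0714, 0.0714],
 [0.0714, 0.2714]].

Step 3 — form the quadratic (x - mu)^T · Sigma^{-1} · (x - mu):
  Sigma^{-1} · (x - mu) = (0.0714, 0.0714).
  (x - mu)^T · [Sigma^{-1} · (x - mu)] = (1)·(0.0714) + (0)·(0.0714) = 0.0714.

Step 4 — take square root: d = √(0.0714) ≈ 0.2673.

d(x, mu) = √(0.0714) ≈ 0.2673


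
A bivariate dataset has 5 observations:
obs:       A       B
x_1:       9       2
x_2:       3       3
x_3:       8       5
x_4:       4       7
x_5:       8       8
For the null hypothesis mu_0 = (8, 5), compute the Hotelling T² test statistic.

Step 1 — sample mean vector:
  mean(A) = (9 + 3 + 8 + 4 + 8) / 5 = 32/5 = 6.4
  mean(B) = (2 + 3 + 5 + 7 + 8) / 5 = 25/5 = 5
  x̄ = (6.4, 5),  deviation x̄ - mu_0 = (6.4, 5) - (8, 5) = (-1.6, 0).

Step 2 — sample covariance matrix, S[i,j] = (1/(n-1)) · Σ_k (x_{k,i} - mean_i) · (x_{k,j} - mean_j), divisor n-1 = 4:
  S[A,A] = ((2.6)·(2.6) + (-3.4)·(-3.4) + (1.6)·(1.6) + (-2.4)·(-2.4) + (1.6)·(1.6)) / 4 = 29.2/4 = 7.3
  S[A,B] = ((2.6)·(-3) + (-3.4)·(-2) + (1.6)·(0) + (-2.4)·(2) + (1.6)·(3)) / 4 = -1/4 = -0.25
  S[B,B] = ((-3)·(-3) + (-2)·(-2) + (0)·(0) + (2)·(2) + (3)·(3)) / 4 = 26/4 = 6.5
  S = [[7.3, -0.25],
 [-0.25, 6.5]].

Step 3 — invert S. det(S) = 7.3·6.5 - (-0.25)² = 47.3875.
  S^{-1} = (1/det) · [[d, -b], [-b, a]] = [[0.1372, 0.0053],
 [0.0053, 0.154]].

Step 4 — quadratic form (x̄ - mu_0)^T · S^{-1} · (x̄ - mu_0):
  S^{-1} · (x̄ - mu_0) = (-0.2195, -0.0084),
  (x̄ - mu_0)^T · [...] = (-1.6)·(-0.2195) + (0)·(-0.0084) = 0.3511.

Step 5 — scale by n: T² = 5 · 0.3511 = 1.7557.

T² ≈ 1.7557


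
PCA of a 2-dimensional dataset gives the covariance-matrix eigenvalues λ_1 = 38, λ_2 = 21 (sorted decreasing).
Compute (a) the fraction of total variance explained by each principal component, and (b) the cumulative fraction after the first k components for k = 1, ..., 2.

Step 1 — total variance = trace(Sigma) = Σ λ_i = 38 + 21 = 59.

Step 2 — fraction explained by component i = λ_i / Σ λ:
  PC1: 38/59 = 0.6441
  PC2: 21/59 = 0.3559

Step 3 — cumulative fraction after k components = (λ_1 + ... + λ_k) / Σ λ:
  k = 1: 38/59 = 0.6441
  k = 2: (38 + 21)/59 = 59/59 = 1

Summary (fraction, with percent):

explained: PC1 0.6441 (64.41%), PC2 0.3559 (35.59%);  cumulative: 0.6441, 1


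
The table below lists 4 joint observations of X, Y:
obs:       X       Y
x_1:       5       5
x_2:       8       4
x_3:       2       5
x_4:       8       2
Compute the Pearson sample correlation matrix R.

Step 1 — column means:
  mean(X) = (5 + 8 + 2 + 8) / 4 = 23/4 = 5.75
  mean(Y) = (5 + 4 + 5 + 2) / 4 = 16/4 = 4

Step 2 — sample variances and covariances s[i,j] = (1/(n-1)) · Σ_k (x_{k,i} - mean_i) · (x_{k,j} - mean_j), with n-1 = 3:
  s[X,X] = ((-0.75)·(-0.75) + (2.25)·(2.25) + (-3.75)·(-3.75) + (2.25)·(2.25)) / 3 = 24.75/3 = 8.25
  s[X,Y] = ((-0.75)·(1) + (2.25)·(0) + (-3.75)·(1) + (2.25)·(-2)) / 3 = -9/3 = -3
  s[Y,Y] = ((1)·(1) + (0)·(0) + (1)·(1) + (-2)·(-2)) / 3 = 6/3 = 2
  Sample standard deviations s_i = √(s[i,i]):
  s(X) = √(8.25) = 2.8723
  s(Y) = √(2) = 1.4142

Step 3 — r_{ij} = s_{ij} / (s_i · s_j):
  r[X,X] = 1 (diagonal).
  r[X,Y] = -3 / (2.8723 · 1.4142) = -3 / 4.062 = -0.7385
  r[Y,Y] = 1 (diagonal).

R is symmetric with unit diagonal. Assembling:

R = [[1, -0.7385],
 [-0.7385, 1]]
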